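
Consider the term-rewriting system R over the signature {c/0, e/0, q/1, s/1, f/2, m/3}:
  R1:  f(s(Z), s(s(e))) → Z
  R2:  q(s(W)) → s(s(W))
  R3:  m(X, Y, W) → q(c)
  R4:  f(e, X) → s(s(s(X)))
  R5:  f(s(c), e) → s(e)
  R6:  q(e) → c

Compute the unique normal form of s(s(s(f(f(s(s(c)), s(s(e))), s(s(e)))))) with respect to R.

1. s(s(s(f(f(s(s(c)), s(s(e))), s(s(e))))))  →  s(s(s(f(s(c), s(s(e))))))   [R1 at 1.1.1.1]
2. s(s(s(f(s(c), s(s(e))))))  →  s(s(s(c)))   [R1 at 1.1.1]

s(s(s(c)))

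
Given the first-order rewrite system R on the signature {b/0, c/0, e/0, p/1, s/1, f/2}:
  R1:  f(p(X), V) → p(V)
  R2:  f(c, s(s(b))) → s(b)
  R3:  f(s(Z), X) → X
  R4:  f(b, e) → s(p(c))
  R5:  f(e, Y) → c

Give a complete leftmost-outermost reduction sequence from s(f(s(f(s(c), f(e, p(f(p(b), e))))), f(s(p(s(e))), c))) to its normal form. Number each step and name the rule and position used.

1. s(f(s(f(s(c), f(e, p(f(p(b), e))))), f(s(p(s(e))), c)))  →  s(f(s(p(s(e))), c))   [R3 at 1]
2. s(f(s(p(s(e))), c))  →  s(c)   [R3 at 1]

s(c)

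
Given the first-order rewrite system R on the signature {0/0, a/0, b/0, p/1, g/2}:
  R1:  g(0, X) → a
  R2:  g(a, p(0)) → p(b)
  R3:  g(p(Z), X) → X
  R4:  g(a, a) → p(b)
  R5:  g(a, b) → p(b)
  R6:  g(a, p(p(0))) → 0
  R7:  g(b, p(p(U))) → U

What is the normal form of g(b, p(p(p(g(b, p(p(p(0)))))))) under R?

1. g(b, p(p(p(g(b, p(p(p(0))))))))  →  p(g(b, p(p(p(0)))))   [R7 at ε]
2. p(g(b, p(p(p(0)))))  →  p(p(0))   [R7 at 1]

p(p(0))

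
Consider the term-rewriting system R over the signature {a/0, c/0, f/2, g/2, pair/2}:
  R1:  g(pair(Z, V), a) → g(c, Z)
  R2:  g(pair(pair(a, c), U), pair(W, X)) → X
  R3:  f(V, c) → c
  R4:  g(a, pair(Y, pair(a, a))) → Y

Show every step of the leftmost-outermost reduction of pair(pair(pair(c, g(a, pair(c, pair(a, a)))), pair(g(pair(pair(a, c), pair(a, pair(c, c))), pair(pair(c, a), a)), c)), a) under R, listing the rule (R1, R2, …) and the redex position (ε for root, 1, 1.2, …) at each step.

1. pair(pair(pair(c, g(a, pair(c, pair(a, a)))), pair(g(pair(pair(a, c), pair(a, pair(c, c))), pair(pair(c, a), a)), c)), a)  →  pair(pair(pair(c, c), pair(g(pair(pair(a, c), pair(a, pair(c, c))), pair(pair(c, a), a)), c)), a)   [R4 at 1.1.2]
2. pair(pair(pair(c, c), pair(g(pair(pair(a, c), pair(a, pair(c, c))), pair(pair(c, a), a)), c)), a)  →  pair(pair(pair(c, c), pair(a, c)), a)   [R2 at 1.2.1]

pair(pair(pair(c, c), pair(a, c)), a)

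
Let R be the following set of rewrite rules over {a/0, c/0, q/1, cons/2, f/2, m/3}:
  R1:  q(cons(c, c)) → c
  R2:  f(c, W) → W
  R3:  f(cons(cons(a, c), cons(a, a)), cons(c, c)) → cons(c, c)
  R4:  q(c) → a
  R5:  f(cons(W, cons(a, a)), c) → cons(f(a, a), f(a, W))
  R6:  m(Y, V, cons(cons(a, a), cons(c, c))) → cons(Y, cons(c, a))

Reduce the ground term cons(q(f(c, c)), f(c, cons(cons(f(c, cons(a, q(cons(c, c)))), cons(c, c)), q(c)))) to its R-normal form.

1. cons(q(f(c, c)), f(c, cons(cons(f(c, cons(a, q(cons(c, c)))), cons(c, c)), q(c))))  →  cons(q(c), f(c, cons(cons(f(c, cons(a, q(cons(c, c)))), cons(c, c)), q(c))))   [R2 at 1.1]
2. cons(q(c), f(c, cons(cons(f(c, cons(a, q(cons(c, c)))), cons(c, c)), q(c))))  →  cons(a, f(c, cons(cons(f(c, cons(a, q(cons(c, c)))), cons(c, c)), q(c))))   [R4 at 1]
3. cons(a, f(c, cons(cons(f(c, cons(a, q(cons(c, c)))), cons(c, c)), q(c))))  →  cons(a, cons(cons(f(c, cons(a, q(cons(c, c)))), cons(c, c)), q(c)))   [R2 at 2]
4. cons(a, cons(cons(f(c, cons(a, q(cons(c, c)))), cons(c, c)), q(c)))  →  cons(a, cons(cons(cons(a, q(cons(c, c))), cons(c, c)), q(c)))   [R2 at 2.1.1]
5. cons(a, cons(cons(cons(a, q(cons(c, c))), cons(c, c)), q(c)))  →  cons(a, cons(cons(cons(a, c), cons(c, c)), q(c)))   [R1 at 2.1.1.2]
6. cons(a, cons(cons(cons(a, c), cons(c, c)), q(c)))  →  cons(a, cons(cons(cons(a, c), cons(c, c)), a))   [R4 at 2.2]

cons(a, cons(cons(cons(a, c), cons(c, c)), a))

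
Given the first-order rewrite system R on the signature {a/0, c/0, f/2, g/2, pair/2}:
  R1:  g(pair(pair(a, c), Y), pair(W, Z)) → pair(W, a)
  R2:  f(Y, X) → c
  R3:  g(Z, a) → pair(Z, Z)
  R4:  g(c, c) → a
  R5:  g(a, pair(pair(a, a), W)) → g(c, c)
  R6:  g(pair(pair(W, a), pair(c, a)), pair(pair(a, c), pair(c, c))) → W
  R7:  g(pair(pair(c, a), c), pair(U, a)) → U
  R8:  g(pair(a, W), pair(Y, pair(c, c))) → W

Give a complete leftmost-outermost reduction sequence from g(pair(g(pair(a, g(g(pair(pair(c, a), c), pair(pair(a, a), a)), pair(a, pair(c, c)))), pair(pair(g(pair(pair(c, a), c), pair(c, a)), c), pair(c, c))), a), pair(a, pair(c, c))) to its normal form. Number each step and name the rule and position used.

a

1. g(pair(g(pair(a, g(g(pair(pair(c, a), c), pair(pair(a, a), a)), pair(a, pair(c, c)))), pair(pair(g(pair(pair(c, a), c), pair(c, a)), c), pair(c, c))), a), pair(a, pair(c, c)))  →  g(pair(g(g(pair(pair(c, a), c), pair(pair(a, a), a)), pair(a, pair(c, c))), a), pair(a, pair(c, c)))   [R8 at 1.1]
2. g(pair(g(g(pair(pair(c, a), c), pair(pair(a, a), a)), pair(a, pair(c, c))), a), pair(a, pair(c, c)))  →  g(pair(g(pair(a, a), pair(a, pair(c, c))), a), pair(a, pair(c, c)))   [R7 at 1.1.1]
3. g(pair(g(pair(a, a), pair(a, pair(c, c))), a), pair(a, pair(c, c)))  →  g(pair(a, a), pair(a, pair(c, c)))   [R8 at 1.1]
4. g(pair(a, a), pair(a, pair(c, c)))  →  a   [R8 at ε]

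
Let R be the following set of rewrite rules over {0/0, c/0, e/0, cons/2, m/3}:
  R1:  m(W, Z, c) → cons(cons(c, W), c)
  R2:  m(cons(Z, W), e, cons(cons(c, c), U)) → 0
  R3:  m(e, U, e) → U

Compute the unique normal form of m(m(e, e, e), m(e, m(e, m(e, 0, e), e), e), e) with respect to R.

1. m(m(e, e, e), m(e, m(e, m(e, 0, e), e), e), e)  →  m(e, m(e, m(e, m(e, 0, e), e), e), e)   [R3 at 1]
2. m(e, m(e, m(e, m(e, 0, e), e), e), e)  →  m(e, m(e, m(e, 0, e), e), e)   [R3 at ε]
3. m(e, m(e, m(e, 0, e), e), e)  →  m(e, m(e, 0, e), e)   [R3 at ε]
4. m(e, m(e, 0, e), e)  →  m(e, 0, e)   [R3 at ε]
5. m(e, 0, e)  →  0   [R3 at ε]

0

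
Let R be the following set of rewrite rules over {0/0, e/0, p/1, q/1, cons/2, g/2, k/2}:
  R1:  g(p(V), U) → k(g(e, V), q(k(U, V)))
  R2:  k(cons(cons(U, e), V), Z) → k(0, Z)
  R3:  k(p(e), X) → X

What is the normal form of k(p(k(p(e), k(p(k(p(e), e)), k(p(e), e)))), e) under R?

e

1. k(p(k(p(e), k(p(k(p(e), e)), k(p(e), e)))), e)  →  k(p(k(p(k(p(e), e)), k(p(e), e))), e)   [R3 at 1.1]
2. k(p(k(p(k(p(e), e)), k(p(e), e))), e)  →  k(p(k(p(e), k(p(e), e))), e)   [R3 at 1.1.1.1]
3. k(p(k(p(e), k(p(e), e))), e)  →  k(p(k(p(e), e)), e)   [R3 at 1.1]
4. k(p(k(p(e), e)), e)  →  k(p(e), e)   [R3 at 1.1]
5. k(p(e), e)  →  e   [R3 at ε]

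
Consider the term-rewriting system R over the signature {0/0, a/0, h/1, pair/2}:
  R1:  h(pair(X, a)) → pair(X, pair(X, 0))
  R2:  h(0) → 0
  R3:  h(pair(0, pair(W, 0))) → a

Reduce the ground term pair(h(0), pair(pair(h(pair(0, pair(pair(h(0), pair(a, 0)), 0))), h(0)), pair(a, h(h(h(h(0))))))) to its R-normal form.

1. pair(h(0), pair(pair(h(pair(0, pair(pair(h(0), pair(a, 0)), 0))), h(0)), pair(a, h(h(h(h(0)))))))  →  pair(0, pair(pair(h(pair(0, pair(pair(h(0), pair(a, 0)), 0))), h(0)), pair(a, h(h(h(h(0)))))))   [R2 at 1]
2. pair(0, pair(pair(h(pair(0, pair(pair(h(0), pair(a, 0)), 0))), h(0)), pair(a, h(h(h(h(0)))))))  →  pair(0, pair(pair(a, h(0)), pair(a, h(h(h(h(0)))))))   [R3 at 2.1.1]
3. pair(0, pair(pair(a, h(0)), pair(a, h(h(h(h(0)))))))  →  pair(0, pair(pair(a, 0), pair(a, h(h(h(h(0)))))))   [R2 at 2.1.2]
4. pair(0, pair(pair(a, 0), pair(a, h(h(h(h(0)))))))  →  pair(0, pair(pair(a, 0), pair(a, h(h(h(0))))))   [R2 at 2.2.2.1.1.1]
5. pair(0, pair(pair(a, 0), pair(a, h(h(h(0))))))  →  pair(0, pair(pair(a, 0), pair(a, h(h(0)))))   [R2 at 2.2.2.1.1]
6. pair(0, pair(pair(a, 0), pair(a, h(h(0)))))  →  pair(0, pair(pair(a, 0), pair(a, h(0))))   [R2 at 2.2.2.1]
7. pair(0, pair(pair(a, 0), pair(a, h(0))))  →  pair(0, pair(pair(a, 0), pair(a, 0)))   [R2 at 2.2.2]

pair(0, pair(pair(a, 0), pair(a, 0)))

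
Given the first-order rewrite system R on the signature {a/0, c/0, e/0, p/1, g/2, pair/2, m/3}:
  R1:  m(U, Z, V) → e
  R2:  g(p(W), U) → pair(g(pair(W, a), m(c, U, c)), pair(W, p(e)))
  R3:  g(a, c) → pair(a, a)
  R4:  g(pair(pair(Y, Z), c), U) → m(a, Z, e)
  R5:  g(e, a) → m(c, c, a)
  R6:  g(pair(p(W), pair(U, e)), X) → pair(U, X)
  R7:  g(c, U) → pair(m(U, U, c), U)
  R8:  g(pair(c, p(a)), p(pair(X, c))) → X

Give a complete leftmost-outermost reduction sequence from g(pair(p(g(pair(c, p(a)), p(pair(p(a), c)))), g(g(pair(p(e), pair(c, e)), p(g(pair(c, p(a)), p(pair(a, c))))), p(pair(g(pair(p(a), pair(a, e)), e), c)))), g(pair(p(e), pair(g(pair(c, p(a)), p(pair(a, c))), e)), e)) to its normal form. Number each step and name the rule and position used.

1. g(pair(p(g(pair(c, p(a)), p(pair(p(a), c)))), g(g(pair(p(e), pair(c, e)), p(g(pair(c, p(a)), p(pair(a, c))))), p(pair(g(pair(p(a), pair(a, e)), e), c)))), g(pair(p(e), pair(g(pair(c, p(a)), p(pair(a, c))), e)), e))  →  g(pair(p(p(a)), g(g(pair(p(e), pair(c, e)), p(g(pair(c, p(a)), p(pair(a, c))))), p(pair(g(pair(p(a), pair(a, e)), e), c)))), g(pair(p(e), pair(g(pair(c, p(a)), p(pair(a, c))), e)), e))   [R8 at 1.1.1]
2. g(pair(p(p(a)), g(g(pair(p(e), pair(c, e)), p(g(pair(c, p(a)), p(pair(a, c))))), p(pair(g(pair(p(a), pair(a, e)), e), c)))), g(pair(p(e), pair(g(pair(c, p(a)), p(pair(a, c))), e)), e))  →  g(pair(p(p(a)), g(pair(c, p(g(pair(c, p(a)), p(pair(a, c))))), p(pair(g(pair(p(a), pair(a, e)), e), c)))), g(pair(p(e), pair(g(pair(c, p(a)), p(pair(a, c))), e)), e))   [R6 at 1.2.1]
3. g(pair(p(p(a)), g(pair(c, p(g(pair(c, p(a)), p(pair(a, c))))), p(pair(g(pair(p(a), pair(a, e)), e), c)))), g(pair(p(e), pair(g(pair(c, p(a)), p(pair(a, c))), e)), e))  →  g(pair(p(p(a)), g(pair(c, p(a)), p(pair(g(pair(p(a), pair(a, e)), e), c)))), g(pair(p(e), pair(g(pair(c, p(a)), p(pair(a, c))), e)), e))   [R8 at 1.2.1.2.1]
4. g(pair(p(p(a)), g(pair(c, p(a)), p(pair(g(pair(p(a), pair(a, e)), e), c)))), g(pair(p(e), pair(g(pair(c, p(a)), p(pair(a, c))), e)), e))  →  g(pair(p(p(a)), g(pair(p(a), pair(a, e)), e)), g(pair(p(e), pair(g(pair(c, p(a)), p(pair(a, c))), e)), e))   [R8 at 1.2]
5. g(pair(p(p(a)), g(pair(p(a), pair(a, e)), e)), g(pair(p(e), pair(g(pair(c, p(a)), p(pair(a, c))), e)), e))  →  g(pair(p(p(a)), pair(a, e)), g(pair(p(e), pair(g(pair(c, p(a)), p(pair(a, c))), e)), e))   [R6 at 1.2]
6. g(pair(p(p(a)), pair(a, e)), g(pair(p(e), pair(g(pair(c, p(a)), p(pair(a, c))), e)), e))  →  pair(a, g(pair(p(e), pair(g(pair(c, p(a)), p(pair(a, c))), e)), e))   [R6 at ε]
7. pair(a, g(pair(p(e), pair(g(pair(c, p(a)), p(pair(a, c))), e)), e))  →  pair(a, pair(g(pair(c, p(a)), p(pair(a, c))), e))   [R6 at 2]
8. pair(a, pair(g(pair(c, p(a)), p(pair(a, c))), e))  →  pair(a, pair(a, e))   [R8 at 2.1]

pair(a, pair(a, e))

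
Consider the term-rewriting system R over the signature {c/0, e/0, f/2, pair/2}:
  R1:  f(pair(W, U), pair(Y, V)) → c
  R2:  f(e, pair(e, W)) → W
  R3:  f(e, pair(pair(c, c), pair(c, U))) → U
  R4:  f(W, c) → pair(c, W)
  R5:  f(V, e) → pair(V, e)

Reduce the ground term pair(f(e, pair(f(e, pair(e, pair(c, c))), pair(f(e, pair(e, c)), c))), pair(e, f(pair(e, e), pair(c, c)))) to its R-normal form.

pair(c, pair(e, c))

1. pair(f(e, pair(f(e, pair(e, pair(c, c))), pair(f(e, pair(e, c)), c))), pair(e, f(pair(e, e), pair(c, c))))  →  pair(f(e, pair(pair(c, c), pair(f(e, pair(e, c)), c))), pair(e, f(pair(e, e), pair(c, c))))   [R2 at 1.2.1]
2. pair(f(e, pair(pair(c, c), pair(f(e, pair(e, c)), c))), pair(e, f(pair(e, e), pair(c, c))))  →  pair(f(e, pair(pair(c, c), pair(c, c))), pair(e, f(pair(e, e), pair(c, c))))   [R2 at 1.2.2.1]
3. pair(f(e, pair(pair(c, c), pair(c, c))), pair(e, f(pair(e, e), pair(c, c))))  →  pair(c, pair(e, f(pair(e, e), pair(c, c))))   [R3 at 1]
4. pair(c, pair(e, f(pair(e, e), pair(c, c))))  →  pair(c, pair(e, c))   [R1 at 2.2]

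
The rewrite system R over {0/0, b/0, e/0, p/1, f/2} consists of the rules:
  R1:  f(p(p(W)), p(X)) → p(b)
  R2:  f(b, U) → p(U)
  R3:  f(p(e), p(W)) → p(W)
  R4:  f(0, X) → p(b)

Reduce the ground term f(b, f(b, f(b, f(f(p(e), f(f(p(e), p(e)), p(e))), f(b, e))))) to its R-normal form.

1. f(b, f(b, f(b, f(f(p(e), f(f(p(e), p(e)), p(e))), f(b, e)))))  →  p(f(b, f(b, f(f(p(e), f(f(p(e), p(e)), p(e))), f(b, e)))))   [R2 at ε]
2. p(f(b, f(b, f(f(p(e), f(f(p(e), p(e)), p(e))), f(b, e)))))  →  p(p(f(b, f(f(p(e), f(f(p(e), p(e)), p(e))), f(b, e)))))   [R2 at 1]
3. p(p(f(b, f(f(p(e), f(f(p(e), p(e)), p(e))), f(b, e)))))  →  p(p(p(f(f(p(e), f(f(p(e), p(e)), p(e))), f(b, e)))))   [R2 at 1.1]
4. p(p(p(f(f(p(e), f(f(p(e), p(e)), p(e))), f(b, e)))))  →  p(p(p(f(f(p(e), f(p(e), p(e))), f(b, e)))))   [R3 at 1.1.1.1.2.1]
5. p(p(p(f(f(p(e), f(p(e), p(e))), f(b, e)))))  →  p(p(p(f(f(p(e), p(e)), f(b, e)))))   [R3 at 1.1.1.1.2]
6. p(p(p(f(f(p(e), p(e)), f(b, e)))))  →  p(p(p(f(p(e), f(b, e)))))   [R3 at 1.1.1.1]
7. p(p(p(f(p(e), f(b, e)))))  →  p(p(p(f(p(e), p(e)))))   [R2 at 1.1.1.2]
8. p(p(p(f(p(e), p(e)))))  →  p(p(p(p(e))))   [R3 at 1.1.1]

p(p(p(p(e))))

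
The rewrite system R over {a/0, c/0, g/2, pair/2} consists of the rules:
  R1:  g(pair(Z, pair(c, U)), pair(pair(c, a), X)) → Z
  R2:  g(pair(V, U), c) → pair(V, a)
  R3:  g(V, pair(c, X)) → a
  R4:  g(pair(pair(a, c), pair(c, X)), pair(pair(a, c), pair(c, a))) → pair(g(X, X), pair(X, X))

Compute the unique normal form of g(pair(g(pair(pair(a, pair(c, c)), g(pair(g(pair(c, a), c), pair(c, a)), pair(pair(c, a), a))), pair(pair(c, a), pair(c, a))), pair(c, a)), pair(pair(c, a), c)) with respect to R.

1. g(pair(g(pair(pair(a, pair(c, c)), g(pair(g(pair(c, a), c), pair(c, a)), pair(pair(c, a), a))), pair(pair(c, a), pair(c, a))), pair(c, a)), pair(pair(c, a), c))  →  g(pair(pair(a, pair(c, c)), g(pair(g(pair(c, a), c), pair(c, a)), pair(pair(c, a), a))), pair(pair(c, a), pair(c, a)))   [R1 at ε]
2. g(pair(pair(a, pair(c, c)), g(pair(g(pair(c, a), c), pair(c, a)), pair(pair(c, a), a))), pair(pair(c, a), pair(c, a)))  →  g(pair(pair(a, pair(c, c)), g(pair(c, a), c)), pair(pair(c, a), pair(c, a)))   [R1 at 1.2]
3. g(pair(pair(a, pair(c, c)), g(pair(c, a), c)), pair(pair(c, a), pair(c, a)))  →  g(pair(pair(a, pair(c, c)), pair(c, a)), pair(pair(c, a), pair(c, a)))   [R2 at 1.2]
4. g(pair(pair(a, pair(c, c)), pair(c, a)), pair(pair(c, a), pair(c, a)))  →  pair(a, pair(c, c))   [R1 at ε]

pair(a, pair(c, c))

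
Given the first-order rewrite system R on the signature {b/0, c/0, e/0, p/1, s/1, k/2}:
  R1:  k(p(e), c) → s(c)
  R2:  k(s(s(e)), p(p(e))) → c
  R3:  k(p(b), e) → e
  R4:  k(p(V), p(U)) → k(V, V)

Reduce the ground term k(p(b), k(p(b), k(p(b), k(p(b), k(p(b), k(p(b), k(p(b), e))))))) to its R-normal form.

e

1. k(p(b), k(p(b), k(p(b), k(p(b), k(p(b), k(p(b), k(p(b), e)))))))  →  k(p(b), k(p(b), k(p(b), k(p(b), k(p(b), k(p(b), e))))))   [R3 at 2.2.2.2.2.2]
2. k(p(b), k(p(b), k(p(b), k(p(b), k(p(b), k(p(b), e))))))  →  k(p(b), k(p(b), k(p(b), k(p(b), k(p(b), e)))))   [R3 at 2.2.2.2.2]
3. k(p(b), k(p(b), k(p(b), k(p(b), k(p(b), e)))))  →  k(p(b), k(p(b), k(p(b), k(p(b), e))))   [R3 at 2.2.2.2]
4. k(p(b), k(p(b), k(p(b), k(p(b), e))))  →  k(p(b), k(p(b), k(p(b), e)))   [R3 at 2.2.2]
5. k(p(b), k(p(b), k(p(b), e)))  →  k(p(b), k(p(b), e))   [R3 at 2.2]
6. k(p(b), k(p(b), e))  →  k(p(b), e)   [R3 at 2]
7. k(p(b), e)  →  e   [R3 at ε]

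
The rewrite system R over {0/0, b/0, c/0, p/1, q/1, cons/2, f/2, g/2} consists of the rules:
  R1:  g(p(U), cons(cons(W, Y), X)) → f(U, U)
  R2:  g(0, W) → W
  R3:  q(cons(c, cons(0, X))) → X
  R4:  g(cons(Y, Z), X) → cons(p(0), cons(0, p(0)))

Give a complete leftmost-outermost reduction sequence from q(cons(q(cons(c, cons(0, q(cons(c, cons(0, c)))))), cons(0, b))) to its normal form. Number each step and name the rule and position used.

1. q(cons(q(cons(c, cons(0, q(cons(c, cons(0, c)))))), cons(0, b)))  →  q(cons(q(cons(c, cons(0, c))), cons(0, b)))   [R3 at 1.1]
2. q(cons(q(cons(c, cons(0, c))), cons(0, b)))  →  q(cons(c, cons(0, b)))   [R3 at 1.1]
3. q(cons(c, cons(0, b)))  →  b   [R3 at ε]

b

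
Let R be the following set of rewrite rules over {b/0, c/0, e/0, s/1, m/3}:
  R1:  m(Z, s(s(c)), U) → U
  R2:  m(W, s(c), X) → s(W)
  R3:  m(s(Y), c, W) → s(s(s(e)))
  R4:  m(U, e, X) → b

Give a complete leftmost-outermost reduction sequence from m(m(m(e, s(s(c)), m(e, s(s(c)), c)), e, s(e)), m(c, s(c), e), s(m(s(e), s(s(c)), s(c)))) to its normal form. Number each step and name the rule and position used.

1. m(m(m(e, s(s(c)), m(e, s(s(c)), c)), e, s(e)), m(c, s(c), e), s(m(s(e), s(s(c)), s(c))))  →  m(b, m(c, s(c), e), s(m(s(e), s(s(c)), s(c))))   [R4 at 1]
2. m(b, m(c, s(c), e), s(m(s(e), s(s(c)), s(c))))  →  m(b, s(c), s(m(s(e), s(s(c)), s(c))))   [R2 at 2]
3. m(b, s(c), s(m(s(e), s(s(c)), s(c))))  →  s(b)   [R2 at ε]

s(b)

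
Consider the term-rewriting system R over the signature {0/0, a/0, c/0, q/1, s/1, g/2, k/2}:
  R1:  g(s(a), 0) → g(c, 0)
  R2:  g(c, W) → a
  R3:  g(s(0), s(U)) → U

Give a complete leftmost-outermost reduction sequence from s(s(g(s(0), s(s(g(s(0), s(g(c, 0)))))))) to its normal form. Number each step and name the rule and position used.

1. s(s(g(s(0), s(s(g(s(0), s(g(c, 0))))))))  →  s(s(s(g(s(0), s(g(c, 0))))))   [R3 at 1.1]
2. s(s(s(g(s(0), s(g(c, 0))))))  →  s(s(s(g(c, 0))))   [R3 at 1.1.1]
3. s(s(s(g(c, 0))))  →  s(s(s(a)))   [R2 at 1.1.1]

s(s(s(a)))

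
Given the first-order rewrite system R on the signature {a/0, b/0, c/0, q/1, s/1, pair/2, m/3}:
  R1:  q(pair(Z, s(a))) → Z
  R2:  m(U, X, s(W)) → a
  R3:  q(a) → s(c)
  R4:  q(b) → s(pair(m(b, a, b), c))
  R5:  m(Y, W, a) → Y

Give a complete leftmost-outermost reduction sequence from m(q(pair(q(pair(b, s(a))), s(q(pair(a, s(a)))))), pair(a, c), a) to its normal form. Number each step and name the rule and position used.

1. m(q(pair(q(pair(b, s(a))), s(q(pair(a, s(a)))))), pair(a, c), a)  →  q(pair(q(pair(b, s(a))), s(q(pair(a, s(a))))))   [R5 at ε]
2. q(pair(q(pair(b, s(a))), s(q(pair(a, s(a))))))  →  q(pair(b, s(q(pair(a, s(a))))))   [R1 at 1.1]
3. q(pair(b, s(q(pair(a, s(a))))))  →  q(pair(b, s(a)))   [R1 at 1.2.1]
4. q(pair(b, s(a)))  →  b   [R1 at ε]

b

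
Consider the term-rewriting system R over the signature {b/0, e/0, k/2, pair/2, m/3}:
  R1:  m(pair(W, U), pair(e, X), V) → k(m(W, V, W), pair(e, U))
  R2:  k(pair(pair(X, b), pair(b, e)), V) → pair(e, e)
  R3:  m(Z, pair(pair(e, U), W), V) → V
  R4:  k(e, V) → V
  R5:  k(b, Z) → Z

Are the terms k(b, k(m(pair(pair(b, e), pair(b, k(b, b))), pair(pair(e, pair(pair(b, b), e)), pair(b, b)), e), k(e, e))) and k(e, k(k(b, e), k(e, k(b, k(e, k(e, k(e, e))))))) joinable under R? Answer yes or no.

Reduce t₁ = k(b, k(m(pair(pair(b, e), pair(b, k(b, b))), pair(pair(e, pair(pair(b, b), e)), pair(b, b)), e), k(e, e))):
1. k(b, k(m(pair(pair(b, e), pair(b, k(b, b))), pair(pair(e, pair(pair(b, b), e)), pair(b, b)), e), k(e, e)))  →  k(m(pair(pair(b, e), pair(b, k(b, b))), pair(pair(e, pair(pair(b, b), e)), pair(b, b)), e), k(e, e))   [R5 at ε]
2. k(m(pair(pair(b, e), pair(b, k(b, b))), pair(pair(e, pair(pair(b, b), e)), pair(b, b)), e), k(e, e))  →  k(e, k(e, e))   [R3 at 1]
3. k(e, k(e, e))  →  k(e, e)   [R4 at ε]
4. k(e, e)  →  e   [R4 at ε]

Reduce t₂ = k(e, k(k(b, e), k(e, k(b, k(e, k(e, k(e, e))))))):
1. k(e, k(k(b, e), k(e, k(b, k(e, k(e, k(e, e)))))))  →  k(k(b, e), k(e, k(b, k(e, k(e, k(e, e))))))   [R4 at ε]
2. k(k(b, e), k(e, k(b, k(e, k(e, k(e, e))))))  →  k(e, k(e, k(b, k(e, k(e, k(e, e))))))   [R5 at 1]
3. k(e, k(e, k(b, k(e, k(e, k(e, e))))))  →  k(e, k(b, k(e, k(e, k(e, e)))))   [R4 at ε]
4. k(e, k(b, k(e, k(e, k(e, e)))))  →  k(b, k(e, k(e, k(e, e))))   [R4 at ε]
5. k(b, k(e, k(e, k(e, e))))  →  k(e, k(e, k(e, e)))   [R5 at ε]
6. k(e, k(e, k(e, e)))  →  k(e, k(e, e))   [R4 at ε]
7. k(e, k(e, e))  →  k(e, e)   [R4 at ε]
8. k(e, e)  →  e   [R4 at ε]

yes — NF(t₁) = e, NF(t₂) = e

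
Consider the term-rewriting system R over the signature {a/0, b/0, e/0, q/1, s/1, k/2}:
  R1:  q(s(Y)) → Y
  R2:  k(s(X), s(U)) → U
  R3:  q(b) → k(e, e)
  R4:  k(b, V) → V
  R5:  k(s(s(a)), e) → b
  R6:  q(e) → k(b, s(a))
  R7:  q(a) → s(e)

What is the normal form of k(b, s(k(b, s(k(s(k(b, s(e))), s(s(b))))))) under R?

1. k(b, s(k(b, s(k(s(k(b, s(e))), s(s(b)))))))  →  s(k(b, s(k(s(k(b, s(e))), s(s(b))))))   [R4 at ε]
2. s(k(b, s(k(s(k(b, s(e))), s(s(b))))))  →  s(s(k(s(k(b, s(e))), s(s(b)))))   [R4 at 1]
3. s(s(k(s(k(b, s(e))), s(s(b)))))  →  s(s(s(b)))   [R2 at 1.1]

s(s(s(b)))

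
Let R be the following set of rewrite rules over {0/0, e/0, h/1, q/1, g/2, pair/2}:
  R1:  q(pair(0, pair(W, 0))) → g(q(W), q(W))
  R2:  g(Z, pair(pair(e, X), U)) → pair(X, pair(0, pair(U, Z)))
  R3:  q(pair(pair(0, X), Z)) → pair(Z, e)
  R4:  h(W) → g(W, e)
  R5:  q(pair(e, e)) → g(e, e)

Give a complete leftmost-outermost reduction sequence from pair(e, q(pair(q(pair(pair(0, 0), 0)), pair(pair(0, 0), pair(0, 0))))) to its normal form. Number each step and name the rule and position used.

pair(e, pair(pair(pair(0, 0), pair(0, 0)), e))

1. pair(e, q(pair(q(pair(pair(0, 0), 0)), pair(pair(0, 0), pair(0, 0)))))  →  pair(e, q(pair(pair(0, e), pair(pair(0, 0), pair(0, 0)))))   [R3 at 2.1.1]
2. pair(e, q(pair(pair(0, e), pair(pair(0, 0), pair(0, 0)))))  →  pair(e, pair(pair(pair(0, 0), pair(0, 0)), e))   [R3 at 2]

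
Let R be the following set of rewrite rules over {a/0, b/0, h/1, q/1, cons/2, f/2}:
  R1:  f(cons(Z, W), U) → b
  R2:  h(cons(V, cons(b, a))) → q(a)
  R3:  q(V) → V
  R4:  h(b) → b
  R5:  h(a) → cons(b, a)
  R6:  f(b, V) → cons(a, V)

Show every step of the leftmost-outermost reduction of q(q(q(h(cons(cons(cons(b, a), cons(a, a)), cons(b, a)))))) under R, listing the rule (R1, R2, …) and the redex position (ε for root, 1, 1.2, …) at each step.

1. q(q(q(h(cons(cons(cons(b, a), cons(a, a)), cons(b, a))))))  →  q(q(h(cons(cons(cons(b, a), cons(a, a)), cons(b, a)))))   [R3 at ε]
2. q(q(h(cons(cons(cons(b, a), cons(a, a)), cons(b, a)))))  →  q(h(cons(cons(cons(b, a), cons(a, a)), cons(b, a))))   [R3 at ε]
3. q(h(cons(cons(cons(b, a), cons(a, a)), cons(b, a))))  →  h(cons(cons(cons(b, a), cons(a, a)), cons(b, a)))   [R3 at ε]
4. h(cons(cons(cons(b, a), cons(a, a)), cons(b, a)))  →  q(a)   [R2 at ε]
5. q(a)  →  a   [R3 at ε]

a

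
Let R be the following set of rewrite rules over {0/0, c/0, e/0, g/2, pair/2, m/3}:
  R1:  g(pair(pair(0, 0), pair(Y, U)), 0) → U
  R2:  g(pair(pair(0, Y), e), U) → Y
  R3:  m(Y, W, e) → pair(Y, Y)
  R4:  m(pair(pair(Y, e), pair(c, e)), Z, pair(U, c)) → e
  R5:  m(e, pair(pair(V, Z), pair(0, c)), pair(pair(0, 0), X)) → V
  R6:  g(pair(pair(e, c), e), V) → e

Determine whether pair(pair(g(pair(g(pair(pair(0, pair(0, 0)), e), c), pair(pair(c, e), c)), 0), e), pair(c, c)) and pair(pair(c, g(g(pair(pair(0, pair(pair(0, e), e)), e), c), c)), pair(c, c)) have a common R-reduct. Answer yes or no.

yes — NF(t₁) = pair(pair(c, e), pair(c, c)), NF(t₂) = pair(pair(c, e), pair(c, c))

Reduce t₁ = pair(pair(g(pair(g(pair(pair(0, pair(0, 0)), e), c), pair(pair(c, e), c)), 0), e), pair(c, c)):
1. pair(pair(g(pair(g(pair(pair(0, pair(0, 0)), e), c), pair(pair(c, e), c)), 0), e), pair(c, c))  →  pair(pair(g(pair(pair(0, 0), pair(pair(c, e), c)), 0), e), pair(c, c))   [R2 at 1.1.1.1]
2. pair(pair(g(pair(pair(0, 0), pair(pair(c, e), c)), 0), e), pair(c, c))  →  pair(pair(c, e), pair(c, c))   [R1 at 1.1]

Reduce t₂ = pair(pair(c, g(g(pair(pair(0, pair(pair(0, e), e)), e), c), c)), pair(c, c)):
1. pair(pair(c, g(g(pair(pair(0, pair(pair(0, e), e)), e), c), c)), pair(c, c))  →  pair(pair(c, g(pair(pair(0, e), e), c)), pair(c, c))   [R2 at 1.2.1]
2. pair(pair(c, g(pair(pair(0, e), e), c)), pair(c, c))  →  pair(pair(c, e), pair(c, c))   [R2 at 1.2]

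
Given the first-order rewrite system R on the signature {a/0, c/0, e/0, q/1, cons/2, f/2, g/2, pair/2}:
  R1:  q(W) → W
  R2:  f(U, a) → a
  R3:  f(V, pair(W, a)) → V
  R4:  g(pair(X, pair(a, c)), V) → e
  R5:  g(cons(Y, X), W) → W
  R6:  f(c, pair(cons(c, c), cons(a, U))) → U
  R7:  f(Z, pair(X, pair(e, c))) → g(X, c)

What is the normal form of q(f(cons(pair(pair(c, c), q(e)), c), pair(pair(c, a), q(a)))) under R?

1. q(f(cons(pair(pair(c, c), q(e)), c), pair(pair(c, a), q(a))))  →  f(cons(pair(pair(c, c), q(e)), c), pair(pair(c, a), q(a)))   [R1 at ε]
2. f(cons(pair(pair(c, c), q(e)), c), pair(pair(c, a), q(a)))  →  f(cons(pair(pair(c, c), e), c), pair(pair(c, a), q(a)))   [R1 at 1.1.2]
3. f(cons(pair(pair(c, c), e), c), pair(pair(c, a), q(a)))  →  f(cons(pair(pair(c, c), e), c), pair(pair(c, a), a))   [R1 at 2.2]
4. f(cons(pair(pair(c, c), e), c), pair(pair(c, a), a))  →  cons(pair(pair(c, c), e), c)   [R3 at ε]

cons(pair(pair(c, c), e), c)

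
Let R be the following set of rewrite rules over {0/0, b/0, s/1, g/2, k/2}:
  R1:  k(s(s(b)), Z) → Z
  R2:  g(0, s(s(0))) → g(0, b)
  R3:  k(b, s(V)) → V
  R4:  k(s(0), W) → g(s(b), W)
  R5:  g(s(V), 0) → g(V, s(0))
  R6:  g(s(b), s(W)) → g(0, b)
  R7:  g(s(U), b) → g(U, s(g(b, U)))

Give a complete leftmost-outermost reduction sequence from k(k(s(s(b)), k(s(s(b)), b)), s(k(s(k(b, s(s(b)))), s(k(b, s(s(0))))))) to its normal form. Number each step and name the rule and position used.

s(s(0))

1. k(k(s(s(b)), k(s(s(b)), b)), s(k(s(k(b, s(s(b)))), s(k(b, s(s(0)))))))  →  k(k(s(s(b)), b), s(k(s(k(b, s(s(b)))), s(k(b, s(s(0)))))))   [R1 at 1]
2. k(k(s(s(b)), b), s(k(s(k(b, s(s(b)))), s(k(b, s(s(0)))))))  →  k(b, s(k(s(k(b, s(s(b)))), s(k(b, s(s(0)))))))   [R1 at 1]
3. k(b, s(k(s(k(b, s(s(b)))), s(k(b, s(s(0)))))))  →  k(s(k(b, s(s(b)))), s(k(b, s(s(0)))))   [R3 at ε]
4. k(s(k(b, s(s(b)))), s(k(b, s(s(0)))))  →  k(s(s(b)), s(k(b, s(s(0)))))   [R3 at 1.1]
5. k(s(s(b)), s(k(b, s(s(0)))))  →  s(k(b, s(s(0))))   [R1 at ε]
6. s(k(b, s(s(0))))  →  s(s(0))   [R3 at 1]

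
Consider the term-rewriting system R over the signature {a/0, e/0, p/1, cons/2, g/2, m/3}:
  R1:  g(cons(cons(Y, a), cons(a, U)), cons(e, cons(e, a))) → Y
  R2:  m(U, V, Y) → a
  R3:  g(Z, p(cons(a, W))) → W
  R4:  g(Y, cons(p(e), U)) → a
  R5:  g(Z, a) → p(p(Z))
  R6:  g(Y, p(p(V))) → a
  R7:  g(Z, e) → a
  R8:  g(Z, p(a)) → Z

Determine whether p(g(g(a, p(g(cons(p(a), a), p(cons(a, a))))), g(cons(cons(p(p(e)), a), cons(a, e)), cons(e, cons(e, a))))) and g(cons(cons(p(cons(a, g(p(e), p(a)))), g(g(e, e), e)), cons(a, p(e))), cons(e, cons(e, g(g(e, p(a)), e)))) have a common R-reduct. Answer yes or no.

no — NF(t₁) = p(a), NF(t₂) = p(cons(a, p(e)))

Reduce t₁ = p(g(g(a, p(g(cons(p(a), a), p(cons(a, a))))), g(cons(cons(p(p(e)), a), cons(a, e)), cons(e, cons(e, a))))):
1. p(g(g(a, p(g(cons(p(a), a), p(cons(a, a))))), g(cons(cons(p(p(e)), a), cons(a, e)), cons(e, cons(e, a)))))  →  p(g(g(a, p(a)), g(cons(cons(p(p(e)), a), cons(a, e)), cons(e, cons(e, a)))))   [R3 at 1.1.2.1]
2. p(g(g(a, p(a)), g(cons(cons(p(p(e)), a), cons(a, e)), cons(e, cons(e, a)))))  →  p(g(a, g(cons(cons(p(p(e)), a), cons(a, e)), cons(e, cons(e, a)))))   [R8 at 1.1]
3. p(g(a, g(cons(cons(p(p(e)), a), cons(a, e)), cons(e, cons(e, a)))))  →  p(g(a, p(p(e))))   [R1 at 1.2]
4. p(g(a, p(p(e))))  →  p(a)   [R6 at 1]

Reduce t₂ = g(cons(cons(p(cons(a, g(p(e), p(a)))), g(g(e, e), e)), cons(a, p(e))), cons(e, cons(e, g(g(e, p(a)), e)))):
1. g(cons(cons(p(cons(a, g(p(e), p(a)))), g(g(e, e), e)), cons(a, p(e))), cons(e, cons(e, g(g(e, p(a)), e))))  →  g(cons(cons(p(cons(a, p(e))), g(g(e, e), e)), cons(a, p(e))), cons(e, cons(e, g(g(e, p(a)), e))))   [R8 at 1.1.1.1.2]
2. g(cons(cons(p(cons(a, p(e))), g(g(e, e), e)), cons(a, p(e))), cons(e, cons(e, g(g(e, p(a)), e))))  →  g(cons(cons(p(cons(a, p(e))), a), cons(a, p(e))), cons(e, cons(e, g(g(e, p(a)), e))))   [R7 at 1.1.2]
3. g(cons(cons(p(cons(a, p(e))), a), cons(a, p(e))), cons(e, cons(e, g(g(e, p(a)), e))))  →  g(cons(cons(p(cons(a, p(e))), a), cons(a, p(e))), cons(e, cons(e, a)))   [R7 at 2.2.2]
4. g(cons(cons(p(cons(a, p(e))), a), cons(a, p(e))), cons(e, cons(e, a)))  →  p(cons(a, p(e)))   [R1 at ε]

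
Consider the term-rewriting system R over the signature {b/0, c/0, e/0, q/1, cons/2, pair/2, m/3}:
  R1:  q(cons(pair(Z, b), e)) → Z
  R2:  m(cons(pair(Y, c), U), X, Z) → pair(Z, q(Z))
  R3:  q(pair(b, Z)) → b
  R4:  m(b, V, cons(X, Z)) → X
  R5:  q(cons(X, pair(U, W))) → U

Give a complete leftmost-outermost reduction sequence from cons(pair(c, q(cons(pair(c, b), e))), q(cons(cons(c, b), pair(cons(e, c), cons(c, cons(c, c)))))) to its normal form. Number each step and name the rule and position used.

1. cons(pair(c, q(cons(pair(c, b), e))), q(cons(cons(c, b), pair(cons(e, c), cons(c, cons(c, c))))))  →  cons(pair(c, c), q(cons(cons(c, b), pair(cons(e, c), cons(c, cons(c, c))))))   [R1 at 1.2]
2. cons(pair(c, c), q(cons(cons(c, b), pair(cons(e, c), cons(c, cons(c, c))))))  →  cons(pair(c, c), cons(e, c))   [R5 at 2]

cons(pair(c, c), cons(e, c))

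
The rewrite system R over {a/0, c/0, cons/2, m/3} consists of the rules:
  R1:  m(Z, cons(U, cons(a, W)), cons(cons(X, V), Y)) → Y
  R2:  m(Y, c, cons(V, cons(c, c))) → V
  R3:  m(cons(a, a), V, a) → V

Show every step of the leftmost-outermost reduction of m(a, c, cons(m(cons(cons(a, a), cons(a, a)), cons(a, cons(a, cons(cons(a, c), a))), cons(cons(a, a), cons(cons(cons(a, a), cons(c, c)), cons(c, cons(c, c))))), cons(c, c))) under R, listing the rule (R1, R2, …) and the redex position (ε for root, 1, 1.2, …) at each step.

1. m(a, c, cons(m(cons(cons(a, a), cons(a, a)), cons(a, cons(a, cons(cons(a, c), a))), cons(cons(a, a), cons(cons(cons(a, a), cons(c, c)), cons(c, cons(c, c))))), cons(c, c)))  →  m(cons(cons(a, a), cons(a, a)), cons(a, cons(a, cons(cons(a, c), a))), cons(cons(a, a), cons(cons(cons(a, a), cons(c, c)), cons(c, cons(c, c)))))   [R2 at ε]
2. m(cons(cons(a, a), cons(a, a)), cons(a, cons(a, cons(cons(a, c), a))), cons(cons(a, a), cons(cons(cons(a, a), cons(c, c)), cons(c, cons(c, c)))))  →  cons(cons(cons(a, a), cons(c, c)), cons(c, cons(c, c)))   [R1 at ε]

cons(cons(cons(a, a), cons(c, c)), cons(c, cons(c, c)))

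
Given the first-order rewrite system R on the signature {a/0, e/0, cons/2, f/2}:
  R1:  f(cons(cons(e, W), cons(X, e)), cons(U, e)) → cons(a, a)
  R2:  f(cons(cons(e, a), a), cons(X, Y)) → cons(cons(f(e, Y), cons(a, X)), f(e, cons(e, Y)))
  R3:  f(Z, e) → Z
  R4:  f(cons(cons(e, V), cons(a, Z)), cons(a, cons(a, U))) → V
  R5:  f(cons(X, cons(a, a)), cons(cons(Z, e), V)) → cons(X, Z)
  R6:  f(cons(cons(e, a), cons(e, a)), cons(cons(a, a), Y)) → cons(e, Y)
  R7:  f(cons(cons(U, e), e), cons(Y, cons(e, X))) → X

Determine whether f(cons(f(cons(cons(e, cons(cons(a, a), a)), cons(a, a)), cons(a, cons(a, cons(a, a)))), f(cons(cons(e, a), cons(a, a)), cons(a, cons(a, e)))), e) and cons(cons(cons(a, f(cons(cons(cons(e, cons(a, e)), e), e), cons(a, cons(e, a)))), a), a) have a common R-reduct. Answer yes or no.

yes — NF(t₁) = cons(cons(cons(a, a), a), a), NF(t₂) = cons(cons(cons(a, a), a), a)

Reduce t₁ = f(cons(f(cons(cons(e, cons(cons(a, a), a)), cons(a, a)), cons(a, cons(a, cons(a, a)))), f(cons(cons(e, a), cons(a, a)), cons(a, cons(a, e)))), e):
1. f(cons(f(cons(cons(e, cons(cons(a, a), a)), cons(a, a)), cons(a, cons(a, cons(a, a)))), f(cons(cons(e, a), cons(a, a)), cons(a, cons(a, e)))), e)  →  cons(f(cons(cons(e, cons(cons(a, a), a)), cons(a, a)), cons(a, cons(a, cons(a, a)))), f(cons(cons(e, a), cons(a, a)), cons(a, cons(a, e))))   [R3 at ε]
2. cons(f(cons(cons(e, cons(cons(a, a), a)), cons(a, a)), cons(a, cons(a, cons(a, a)))), f(cons(cons(e, a), cons(a, a)), cons(a, cons(a, e))))  →  cons(cons(cons(a, a), a), f(cons(cons(e, a), cons(a, a)), cons(a, cons(a, e))))   [R4 at 1]
3. cons(cons(cons(a, a), a), f(cons(cons(e, a), cons(a, a)), cons(a, cons(a, e))))  →  cons(cons(cons(a, a), a), a)   [R4 at 2]

Reduce t₂ = cons(cons(cons(a, f(cons(cons(cons(e, cons(a, e)), e), e), cons(a, cons(e, a)))), a), a):
1. cons(cons(cons(a, f(cons(cons(cons(e, cons(a, e)), e), e), cons(a, cons(e, a)))), a), a)  →  cons(cons(cons(a, a), a), a)   [R7 at 1.1.2]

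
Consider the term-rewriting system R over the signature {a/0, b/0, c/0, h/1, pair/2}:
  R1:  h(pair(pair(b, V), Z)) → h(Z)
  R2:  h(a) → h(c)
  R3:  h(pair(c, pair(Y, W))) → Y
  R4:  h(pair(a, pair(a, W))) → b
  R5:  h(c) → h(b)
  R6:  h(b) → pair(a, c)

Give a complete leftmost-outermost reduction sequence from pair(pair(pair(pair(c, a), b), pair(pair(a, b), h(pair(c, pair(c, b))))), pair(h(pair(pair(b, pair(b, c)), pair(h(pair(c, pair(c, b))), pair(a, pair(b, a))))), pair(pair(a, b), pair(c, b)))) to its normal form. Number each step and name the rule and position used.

1. pair(pair(pair(pair(c, a), b), pair(pair(a, b), h(pair(c, pair(c, b))))), pair(h(pair(pair(b, pair(b, c)), pair(h(pair(c, pair(c, b))), pair(a, pair(b, a))))), pair(pair(a, b), pair(c, b))))  →  pair(pair(pair(pair(c, a), b), pair(pair(a, b), c)), pair(h(pair(pair(b, pair(b, c)), pair(h(pair(c, pair(c, b))), pair(a, pair(b, a))))), pair(pair(a, b), pair(c, b))))   [R3 at 1.2.2]
2. pair(pair(pair(pair(c, a), b), pair(pair(a, b), c)), pair(h(pair(pair(b, pair(b, c)), pair(h(pair(c, pair(c, b))), pair(a, pair(b, a))))), pair(pair(a, b), pair(c, b))))  →  pair(pair(pair(pair(c, a), b), pair(pair(a, b), c)), pair(h(pair(h(pair(c, pair(c, b))), pair(a, pair(b, a)))), pair(pair(a, b), pair(c, b))))   [R1 at 2.1]
3. pair(pair(pair(pair(c, a), b), pair(pair(a, b), c)), pair(h(pair(h(pair(c, pair(c, b))), pair(a, pair(b, a)))), pair(pair(a, b), pair(c, b))))  →  pair(pair(pair(pair(c, a), b), pair(pair(a, b), c)), pair(h(pair(c, pair(a, pair(b, a)))), pair(pair(a, b), pair(c, b))))   [R3 at 2.1.1.1]
4. pair(pair(pair(pair(c, a), b), pair(pair(a, b), c)), pair(h(pair(c, pair(a, pair(b, a)))), pair(pair(a, b), pair(c, b))))  →  pair(pair(pair(pair(c, a), b), pair(pair(a, b), c)), pair(a, pair(pair(a, b), pair(c, b))))   [R3 at 2.1]

pair(pair(pair(pair(c, a), b), pair(pair(a, b), c)), pair(a, pair(pair(a, b), pair(c, b))))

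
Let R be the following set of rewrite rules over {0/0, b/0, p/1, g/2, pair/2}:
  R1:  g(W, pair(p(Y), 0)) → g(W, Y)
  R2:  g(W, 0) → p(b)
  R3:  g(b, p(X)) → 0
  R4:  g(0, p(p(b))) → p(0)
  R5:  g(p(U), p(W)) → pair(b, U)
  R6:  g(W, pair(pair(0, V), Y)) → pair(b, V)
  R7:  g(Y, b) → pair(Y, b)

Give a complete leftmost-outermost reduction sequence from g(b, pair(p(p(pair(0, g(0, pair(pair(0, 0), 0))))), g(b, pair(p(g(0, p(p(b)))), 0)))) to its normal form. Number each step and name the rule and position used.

0

1. g(b, pair(p(p(pair(0, g(0, pair(pair(0, 0), 0))))), g(b, pair(p(g(0, p(p(b)))), 0))))  →  g(b, pair(p(p(pair(0, pair(b, 0)))), g(b, pair(p(g(0, p(p(b)))), 0))))   [R6 at 2.1.1.1.2]
2. g(b, pair(p(p(pair(0, pair(b, 0)))), g(b, pair(p(g(0, p(p(b)))), 0))))  →  g(b, pair(p(p(pair(0, pair(b, 0)))), g(b, g(0, p(p(b))))))   [R1 at 2.2]
3. g(b, pair(p(p(pair(0, pair(b, 0)))), g(b, g(0, p(p(b))))))  →  g(b, pair(p(p(pair(0, pair(b, 0)))), g(b, p(0))))   [R4 at 2.2.2]
4. g(b, pair(p(p(pair(0, pair(b, 0)))), g(b, p(0))))  →  g(b, pair(p(p(pair(0, pair(b, 0)))), 0))   [R3 at 2.2]
5. g(b, pair(p(p(pair(0, pair(b, 0)))), 0))  →  g(b, p(pair(0, pair(b, 0))))   [R1 at ε]
6. g(b, p(pair(0, pair(b, 0))))  →  0   [R3 at ε]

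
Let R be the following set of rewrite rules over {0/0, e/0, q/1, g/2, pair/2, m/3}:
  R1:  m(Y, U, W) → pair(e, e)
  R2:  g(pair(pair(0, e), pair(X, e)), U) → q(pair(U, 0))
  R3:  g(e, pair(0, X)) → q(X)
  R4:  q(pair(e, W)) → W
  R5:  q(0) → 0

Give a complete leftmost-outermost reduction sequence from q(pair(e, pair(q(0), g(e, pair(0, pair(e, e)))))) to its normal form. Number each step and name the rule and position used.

1. q(pair(e, pair(q(0), g(e, pair(0, pair(e, e))))))  →  pair(q(0), g(e, pair(0, pair(e, e))))   [R4 at ε]
2. pair(q(0), g(e, pair(0, pair(e, e))))  →  pair(0, g(e, pair(0, pair(e, e))))   [R5 at 1]
3. pair(0, g(e, pair(0, pair(e, e))))  →  pair(0, q(pair(e, e)))   [R3 at 2]
4. pair(0, q(pair(e, e)))  →  pair(0, e)   [R4 at 2]

pair(0, e)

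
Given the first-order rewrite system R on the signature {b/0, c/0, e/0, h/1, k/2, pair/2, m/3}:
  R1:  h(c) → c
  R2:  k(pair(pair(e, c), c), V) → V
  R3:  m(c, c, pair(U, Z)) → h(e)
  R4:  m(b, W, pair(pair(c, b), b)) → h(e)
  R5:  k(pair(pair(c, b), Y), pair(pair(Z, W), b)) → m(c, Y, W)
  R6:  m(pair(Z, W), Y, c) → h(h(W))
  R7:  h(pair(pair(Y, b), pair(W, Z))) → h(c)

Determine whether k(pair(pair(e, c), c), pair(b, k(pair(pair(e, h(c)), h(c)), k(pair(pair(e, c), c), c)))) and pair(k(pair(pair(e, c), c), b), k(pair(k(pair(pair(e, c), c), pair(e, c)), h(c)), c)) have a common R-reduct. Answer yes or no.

Reduce t₁ = k(pair(pair(e, c), c), pair(b, k(pair(pair(e, h(c)), h(c)), k(pair(pair(e, c), c), c)))):
1. k(pair(pair(e, c), c), pair(b, k(pair(pair(e, h(c)), h(c)), k(pair(pair(e, c), c), c))))  →  pair(b, k(pair(pair(e, h(c)), h(c)), k(pair(pair(e, c), c), c)))   [R2 at ε]
2. pair(b, k(pair(pair(e, h(c)), h(c)), k(pair(pair(e, c), c), c)))  →  pair(b, k(pair(pair(e, c), h(c)), k(pair(pair(e, c), c), c)))   [R1 at 2.1.1.2]
3. pair(b, k(pair(pair(e, c), h(c)), k(pair(pair(e, c), c), c)))  →  pair(b, k(pair(pair(e, c), c), k(pair(pair(e, c), c), c)))   [R1 at 2.1.2]
4. pair(b, k(pair(pair(e, c), c), k(pair(pair(e, c), c), c)))  →  pair(b, k(pair(pair(e, c), c), c))   [R2 at 2]
5. pair(b, k(pair(pair(e, c), c), c))  →  pair(b, c)   [R2 at 2]

Reduce t₂ = pair(k(pair(pair(e, c), c), b), k(pair(k(pair(pair(e, c), c), pair(e, c)), h(c)), c)):
1. pair(k(pair(pair(e, c), c), b), k(pair(k(pair(pair(e, c), c), pair(e, c)), h(c)), c))  →  pair(b, k(pair(k(pair(pair(e, c), c), pair(e, c)), h(c)), c))   [R2 at 1]
2. pair(b, k(pair(k(pair(pair(e, c), c), pair(e, c)), h(c)), c))  →  pair(b, k(pair(pair(e, c), h(c)), c))   [R2 at 2.1.1]
3. pair(b, k(pair(pair(e, c), h(c)), c))  →  pair(b, k(pair(pair(e, c), c), c))   [R1 at 2.1.2]
4. pair(b, k(pair(pair(e, c), c), c))  →  pair(b, c)   [R2 at 2]

yes — NF(t₁) = pair(b, c), NF(t₂) = pair(b, c)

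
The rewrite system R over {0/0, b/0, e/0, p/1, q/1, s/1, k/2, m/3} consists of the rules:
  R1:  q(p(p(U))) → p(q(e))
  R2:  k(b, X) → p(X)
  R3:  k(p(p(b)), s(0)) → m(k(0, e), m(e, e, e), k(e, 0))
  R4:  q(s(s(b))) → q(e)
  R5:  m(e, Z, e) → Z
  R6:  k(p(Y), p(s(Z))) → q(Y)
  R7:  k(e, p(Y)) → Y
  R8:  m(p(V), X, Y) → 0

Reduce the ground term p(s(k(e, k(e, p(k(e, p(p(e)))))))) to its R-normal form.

1. p(s(k(e, k(e, p(k(e, p(p(e))))))))  →  p(s(k(e, k(e, p(p(e))))))   [R7 at 1.1.2]
2. p(s(k(e, k(e, p(p(e))))))  →  p(s(k(e, p(e))))   [R7 at 1.1.2]
3. p(s(k(e, p(e))))  →  p(s(e))   [R7 at 1.1]

p(s(e))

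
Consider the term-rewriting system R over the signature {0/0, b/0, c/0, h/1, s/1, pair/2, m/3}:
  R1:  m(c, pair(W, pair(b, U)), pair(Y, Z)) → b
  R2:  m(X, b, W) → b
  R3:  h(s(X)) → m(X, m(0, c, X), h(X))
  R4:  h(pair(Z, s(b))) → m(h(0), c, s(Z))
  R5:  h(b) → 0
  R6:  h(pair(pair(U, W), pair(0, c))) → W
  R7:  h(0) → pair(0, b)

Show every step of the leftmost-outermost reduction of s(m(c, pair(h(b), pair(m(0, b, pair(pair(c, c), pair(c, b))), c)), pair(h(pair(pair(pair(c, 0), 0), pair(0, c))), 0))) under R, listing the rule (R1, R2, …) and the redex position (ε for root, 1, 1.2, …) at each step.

1. s(m(c, pair(h(b), pair(m(0, b, pair(pair(c, c), pair(c, b))), c)), pair(h(pair(pair(pair(c, 0), 0), pair(0, c))), 0)))  →  s(m(c, pair(0, pair(m(0, b, pair(pair(c, c), pair(c, b))), c)), pair(h(pair(pair(pair(c, 0), 0), pair(0, c))), 0)))   [R5 at 1.2.1]
2. s(m(c, pair(0, pair(m(0, b, pair(pair(c, c), pair(c, b))), c)), pair(h(pair(pair(pair(c, 0), 0), pair(0, c))), 0)))  →  s(m(c, pair(0, pair(b, c)), pair(h(pair(pair(pair(c, 0), 0), pair(0, c))), 0)))   [R2 at 1.2.2.1]
3. s(m(c, pair(0, pair(b, c)), pair(h(pair(pair(pair(c, 0), 0), pair(0, c))), 0)))  →  s(b)   [R1 at 1]

s(b)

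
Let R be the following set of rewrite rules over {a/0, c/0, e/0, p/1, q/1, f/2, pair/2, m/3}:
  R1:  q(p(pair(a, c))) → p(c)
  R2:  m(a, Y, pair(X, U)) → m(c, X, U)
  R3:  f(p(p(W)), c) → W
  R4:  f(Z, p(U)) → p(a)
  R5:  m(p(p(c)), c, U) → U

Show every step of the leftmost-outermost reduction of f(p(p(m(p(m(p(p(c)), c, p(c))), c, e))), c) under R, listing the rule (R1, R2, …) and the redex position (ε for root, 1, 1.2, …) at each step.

1. f(p(p(m(p(m(p(p(c)), c, p(c))), c, e))), c)  →  m(p(m(p(p(c)), c, p(c))), c, e)   [R3 at ε]
2. m(p(m(p(p(c)), c, p(c))), c, e)  →  m(p(p(c)), c, e)   [R5 at 1.1]
3. m(p(p(c)), c, e)  →  e   [R5 at ε]

e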